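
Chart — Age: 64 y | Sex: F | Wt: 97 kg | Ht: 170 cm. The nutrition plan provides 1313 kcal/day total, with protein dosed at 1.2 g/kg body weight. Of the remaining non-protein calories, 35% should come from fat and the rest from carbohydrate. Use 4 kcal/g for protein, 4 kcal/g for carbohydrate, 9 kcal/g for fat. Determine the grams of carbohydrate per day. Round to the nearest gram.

138 g/day

Protein = 1.2 × 97 = 116.4 g → 116.4 × 4 = 465.6 kcal.
Non-protein calories = 1313 − 465.6 = 847.4 kcal.
Fat: 35% × 847.4 = 296.59 kcal; carbohydrate: 550.81 kcal.
Carbohydrate: 550.81 kcal ÷ 4 kcal/g = 137.7025 g.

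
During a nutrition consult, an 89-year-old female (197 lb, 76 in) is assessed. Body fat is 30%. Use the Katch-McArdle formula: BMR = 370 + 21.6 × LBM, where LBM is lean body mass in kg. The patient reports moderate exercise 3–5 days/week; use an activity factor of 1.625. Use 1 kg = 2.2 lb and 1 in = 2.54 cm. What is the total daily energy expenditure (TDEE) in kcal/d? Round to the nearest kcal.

Convert to metric: weight = 197 ÷ 2.2 = 89.5455 kg; height = 76 × 2.54 = 193.04 cm.
LBM = 89.5455 × (1 − 0.3) = 62.6818 kg. Katch-McArdle: BMR = 370 + 21.6 × 62.6818 = 1723.9273 kcal/day.
TEE = BMR × activity factor = 1723.9273 × 1.625 = 2801.3818 kcal/day.

2801 kcal/d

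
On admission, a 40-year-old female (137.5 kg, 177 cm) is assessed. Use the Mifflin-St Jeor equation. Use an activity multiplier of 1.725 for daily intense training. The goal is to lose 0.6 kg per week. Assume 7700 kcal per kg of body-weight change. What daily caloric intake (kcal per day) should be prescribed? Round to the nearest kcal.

2997 kcal per day

Mifflin-St Jeor (female): BMR = 10(137.5) + 6.25(177) − 5(40) − 161 = 1375 + 1106.25 − 200 − 161 = 2120.25 kcal/day.
TEE = 2120.25 × 1.725 = 3657.4313 kcal/day.
Required daily deficit = 0.6 × 7700 ÷ 7 = 660 kcal/day.
Target intake = 3657.4313 − 660 = 2997.4313 kcal/day.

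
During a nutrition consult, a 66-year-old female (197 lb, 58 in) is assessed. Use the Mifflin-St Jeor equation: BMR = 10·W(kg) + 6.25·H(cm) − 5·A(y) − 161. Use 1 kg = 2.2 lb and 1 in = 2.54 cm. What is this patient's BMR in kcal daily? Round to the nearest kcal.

1325 kcal daily

Convert to metric: weight = 197 ÷ 2.2 = 89.5455 kg; height = 58 × 2.54 = 147.32 cm.
Mifflin-St Jeor (female): BMR = 10(89.5455) + 6.25(147.32) − 5(66) − 161 = 895.4545 + 920.75 − 330 − 161 = 1325.2045 kcal/day.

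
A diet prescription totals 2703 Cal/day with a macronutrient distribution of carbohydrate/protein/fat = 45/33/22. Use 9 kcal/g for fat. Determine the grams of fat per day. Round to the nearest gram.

66 g/day

Fat energy = 22% × 2703 = 594.66 kcal.
At 9 kcal/g: 594.66 ÷ 9 = 66.0733 g.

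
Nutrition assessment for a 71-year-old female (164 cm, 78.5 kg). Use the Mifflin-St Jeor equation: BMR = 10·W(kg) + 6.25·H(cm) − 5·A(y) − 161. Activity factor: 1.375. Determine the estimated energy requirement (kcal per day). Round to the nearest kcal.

Mifflin-St Jeor (female): BMR = 10(78.5) + 6.25(164) − 5(71) − 161 = 785 + 1025 − 355 − 161 = 1294 kcal/day.
TEE = BMR × activity factor = 1294 × 1.375 = 1779.25 kcal/day.

1779 kcal per day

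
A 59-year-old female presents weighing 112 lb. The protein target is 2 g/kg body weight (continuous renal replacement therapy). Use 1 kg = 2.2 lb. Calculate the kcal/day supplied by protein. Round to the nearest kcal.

407 kcal/day

Weight in kg = 112 ÷ 2.2 = 50.9091 kg.
Protein = 2 g/kg × 50.9091 kg = 101.8182 g/day.
Protein energy = 101.8182 g × 4 kcal/g = 407.2727 kcal/day.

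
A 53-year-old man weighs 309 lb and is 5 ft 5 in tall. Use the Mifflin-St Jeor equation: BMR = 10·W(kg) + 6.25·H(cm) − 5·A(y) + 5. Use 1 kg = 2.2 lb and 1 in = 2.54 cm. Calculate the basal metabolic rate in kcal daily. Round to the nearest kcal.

2176 kcal daily

Convert to metric: weight = 309 ÷ 2.2 = 140.4545 kg; height = (5×12 + 5) × 2.54 = 65 × 2.54 = 165.1 cm.
Mifflin-St Jeor (male): BMR = 10(140.4545) + 6.25(165.1) − 5(53) + 5 = 1404.5455 + 1031.875 − 265 + 5 = 2176.4205 kcal/day.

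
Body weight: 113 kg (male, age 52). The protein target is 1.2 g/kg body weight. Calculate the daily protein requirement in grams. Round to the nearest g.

136 g/day

Protein = 1.2 g/kg × 113 kg = 135.6 g/day.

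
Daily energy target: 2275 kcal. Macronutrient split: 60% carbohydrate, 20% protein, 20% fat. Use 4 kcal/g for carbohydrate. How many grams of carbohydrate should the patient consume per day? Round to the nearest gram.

Carbohydrate energy = 60% × 2275 = 1365 kcal.
At 4 kcal/g: 1365 ÷ 4 = 341.25 g.

341 g/day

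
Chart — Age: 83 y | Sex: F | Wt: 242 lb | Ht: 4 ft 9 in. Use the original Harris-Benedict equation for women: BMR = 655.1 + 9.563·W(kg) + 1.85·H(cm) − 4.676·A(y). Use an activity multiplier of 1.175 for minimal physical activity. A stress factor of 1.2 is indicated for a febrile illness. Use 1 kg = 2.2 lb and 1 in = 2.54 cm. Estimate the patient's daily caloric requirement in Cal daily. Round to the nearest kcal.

2237 Cal daily

Convert to metric: weight = 242 ÷ 2.2 = 110 kg; height = (4×12 + 9) × 2.54 = 57 × 2.54 = 144.78 cm.
Harris-Benedict: BMR = 655.1 + 9.563(110) + 1.85(144.78) − 4.676(83) = 1586.765 kcal/day.
TEE = BMR × activity factor = 1586.765 × 1.175 = 1864.4489 kcal/day.
Apply stress factor: 1864.4489 × 1.2 = 2237.3387 kcal/day.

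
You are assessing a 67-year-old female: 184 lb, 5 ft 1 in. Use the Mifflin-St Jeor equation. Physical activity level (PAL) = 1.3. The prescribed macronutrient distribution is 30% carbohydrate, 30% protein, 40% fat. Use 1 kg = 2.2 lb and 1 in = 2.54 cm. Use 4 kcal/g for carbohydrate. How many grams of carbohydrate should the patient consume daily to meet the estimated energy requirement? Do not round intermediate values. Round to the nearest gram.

128 g/day

Convert to metric: weight = 184 ÷ 2.2 = 83.6364 kg; height = (5×12 + 1) × 2.54 = 61 × 2.54 = 154.94 cm.
Mifflin-St Jeor (female): BMR = 10(83.6364) + 6.25(154.94) − 5(67) − 161 = 836.3636 + 968.375 − 335 − 161 = 1308.7386 kcal/day.
TEE = 1308.7386 × 1.3 = 1701.3602 kcal/day.
Carbohydrate energy = 30% × 1701.3602 = 510.4081 kcal.
Carbohydrate = 510.4081 ÷ 4 kcal/g = 127.602 g.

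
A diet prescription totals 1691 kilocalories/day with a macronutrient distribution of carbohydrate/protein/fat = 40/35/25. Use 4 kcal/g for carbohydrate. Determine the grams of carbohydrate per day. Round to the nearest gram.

Carbohydrate energy = 40% × 1691 = 676.4 kcal.
At 4 kcal/g: 676.4 ÷ 4 = 169.1 g.

169 g/day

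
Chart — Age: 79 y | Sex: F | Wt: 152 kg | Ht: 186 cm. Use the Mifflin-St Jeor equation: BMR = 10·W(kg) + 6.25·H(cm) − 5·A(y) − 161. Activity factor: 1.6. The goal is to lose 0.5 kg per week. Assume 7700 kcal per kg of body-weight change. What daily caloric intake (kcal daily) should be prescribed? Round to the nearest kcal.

2852 kcal daily

Mifflin-St Jeor (female): BMR = 10(152) + 6.25(186) − 5(79) − 161 = 1520 + 1162.5 − 395 − 161 = 2126.5 kcal/day.
TEE = 2126.5 × 1.6 = 3402.4 kcal/day.
Required daily deficit = 0.5 × 7700 ÷ 7 = 550 kcal/day.
Target intake = 3402.4 − 550 = 2852.4 kcal/day.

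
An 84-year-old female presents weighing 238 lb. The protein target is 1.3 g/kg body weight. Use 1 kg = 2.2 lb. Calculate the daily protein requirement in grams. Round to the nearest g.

141 g/day

Weight in kg = 238 ÷ 2.2 = 108.1818 kg.
Protein = 1.3 g/kg × 108.1818 kg = 140.6364 g/day.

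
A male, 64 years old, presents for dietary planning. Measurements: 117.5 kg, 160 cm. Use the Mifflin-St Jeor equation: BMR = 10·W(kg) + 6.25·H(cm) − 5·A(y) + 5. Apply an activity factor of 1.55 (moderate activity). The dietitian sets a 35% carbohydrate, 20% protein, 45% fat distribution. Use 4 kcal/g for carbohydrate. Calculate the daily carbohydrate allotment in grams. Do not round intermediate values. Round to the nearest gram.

Mifflin-St Jeor (male): BMR = 10(117.5) + 6.25(160) − 5(64) + 5 = 1175 + 1000 − 320 + 5 = 1860 kcal/day.
TEE = 1860 × 1.55 = 2883 kcal/day.
Carbohydrate energy = 35% × 2883 = 1009.05 kcal.
Carbohydrate = 1009.05 ÷ 4 kcal/g = 252.2625 g.

252 g/day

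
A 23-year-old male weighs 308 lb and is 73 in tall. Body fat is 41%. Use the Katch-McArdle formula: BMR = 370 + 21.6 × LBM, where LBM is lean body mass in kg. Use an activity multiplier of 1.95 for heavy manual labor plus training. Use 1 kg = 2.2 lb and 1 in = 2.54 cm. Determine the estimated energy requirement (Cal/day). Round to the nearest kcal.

Convert to metric: weight = 308 ÷ 2.2 = 140 kg; height = 73 × 2.54 = 185.42 cm.
LBM = 140 × (1 − 0.41) = 82.6 kg. Katch-McArdle: BMR = 370 + 21.6 × 82.6 = 2154.16 kcal/day.
TEE = BMR × activity factor = 2154.16 × 1.95 = 4200.612 kcal/day.

4201 Cal/day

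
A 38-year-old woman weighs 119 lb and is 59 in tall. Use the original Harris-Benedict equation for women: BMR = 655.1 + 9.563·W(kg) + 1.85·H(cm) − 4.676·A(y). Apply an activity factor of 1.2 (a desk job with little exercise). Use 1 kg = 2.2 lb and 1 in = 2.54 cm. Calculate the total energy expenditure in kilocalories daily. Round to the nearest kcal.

Convert to metric: weight = 119 ÷ 2.2 = 54.0909 kg; height = 59 × 2.54 = 149.86 cm.
Harris-Benedict: BMR = 655.1 + 9.563(54.0909) + 1.85(149.86) − 4.676(38) = 1271.9244 kcal/day.
TEE = BMR × activity factor = 1271.9244 × 1.2 = 1526.3092 kcal/day.

1526 kilocalories daily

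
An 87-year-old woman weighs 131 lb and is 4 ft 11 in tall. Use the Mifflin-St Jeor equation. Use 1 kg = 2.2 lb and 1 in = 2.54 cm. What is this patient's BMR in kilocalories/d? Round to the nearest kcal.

936 kilocalories/d

Convert to metric: weight = 131 ÷ 2.2 = 59.5455 kg; height = (4×12 + 11) × 2.54 = 59 × 2.54 = 149.86 cm.
Mifflin-St Jeor (female): BMR = 10(59.5455) + 6.25(149.86) − 5(87) − 161 = 595.4545 + 936.625 − 435 − 161 = 936.0795 kcal/day.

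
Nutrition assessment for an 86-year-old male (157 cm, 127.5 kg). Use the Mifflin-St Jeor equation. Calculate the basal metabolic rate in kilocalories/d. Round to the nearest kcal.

1831 kilocalories/d

Mifflin-St Jeor (male): BMR = 10(127.5) + 6.25(157) − 5(86) + 5 = 1275 + 981.25 − 430 + 5 = 1831.25 kcal/day.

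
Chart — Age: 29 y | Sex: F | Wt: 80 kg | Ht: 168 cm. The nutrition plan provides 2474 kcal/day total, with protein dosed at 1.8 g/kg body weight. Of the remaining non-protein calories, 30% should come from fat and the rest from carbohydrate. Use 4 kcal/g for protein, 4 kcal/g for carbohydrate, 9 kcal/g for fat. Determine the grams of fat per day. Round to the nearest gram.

Protein = 1.8 × 80 = 144 g → 144 × 4 = 576 kcal.
Non-protein calories = 2474 − 576 = 1898 kcal.
Fat: 30% × 1898 = 569.4 kcal; carbohydrate: 1328.6 kcal.
Fat: 569.4 kcal ÷ 9 kcal/g = 63.2667 g.

63 g/day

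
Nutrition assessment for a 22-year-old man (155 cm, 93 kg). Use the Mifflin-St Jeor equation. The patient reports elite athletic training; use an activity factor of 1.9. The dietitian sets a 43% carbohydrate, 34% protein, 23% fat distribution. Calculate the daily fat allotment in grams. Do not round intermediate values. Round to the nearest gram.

87 g/day

Mifflin-St Jeor (male): BMR = 10(93) + 6.25(155) − 5(22) + 5 = 930 + 968.75 − 110 + 5 = 1793.75 kcal/day.
TEE = 1793.75 × 1.9 = 3408.125 kcal/day.
Fat energy = 23% × 3408.125 = 783.8688 kcal.
Fat = 783.8688 ÷ 9 kcal/g = 87.0965 g.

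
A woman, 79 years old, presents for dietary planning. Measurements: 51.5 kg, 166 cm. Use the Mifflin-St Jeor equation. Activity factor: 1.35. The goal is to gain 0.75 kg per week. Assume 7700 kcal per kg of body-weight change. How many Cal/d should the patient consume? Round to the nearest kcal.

Mifflin-St Jeor (female): BMR = 10(51.5) + 6.25(166) − 5(79) − 161 = 515 + 1037.5 − 395 − 161 = 996.5 kcal/day.
TEE = 996.5 × 1.35 = 1345.275 kcal/day.
Required daily surplus = 0.75 × 7700 ÷ 7 = 825 kcal/day.
Target intake = 1345.275 + 825 = 2170.275 kcal/day.

2170 Cal/d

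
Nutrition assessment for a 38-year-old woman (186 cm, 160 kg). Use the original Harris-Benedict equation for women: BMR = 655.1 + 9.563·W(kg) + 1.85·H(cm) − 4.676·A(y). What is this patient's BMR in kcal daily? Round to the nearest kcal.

2352 kcal daily

Harris-Benedict: BMR = 655.1 + 9.563(160) + 1.85(186) − 4.676(38) = 2351.592 kcal/day.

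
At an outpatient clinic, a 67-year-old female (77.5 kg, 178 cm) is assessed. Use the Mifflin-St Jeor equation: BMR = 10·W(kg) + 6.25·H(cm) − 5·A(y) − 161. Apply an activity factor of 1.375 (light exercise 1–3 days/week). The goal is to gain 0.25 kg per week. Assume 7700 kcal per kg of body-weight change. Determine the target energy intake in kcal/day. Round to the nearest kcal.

2188 kcal/day

Mifflin-St Jeor (female): BMR = 10(77.5) + 6.25(178) − 5(67) − 161 = 775 + 1112.5 − 335 − 161 = 1391.5 kcal/day.
TEE = 1391.5 × 1.375 = 1913.3125 kcal/day.
Required daily surplus = 0.25 × 7700 ÷ 7 = 275 kcal/day.
Target intake = 1913.3125 + 275 = 2188.3125 kcal/day.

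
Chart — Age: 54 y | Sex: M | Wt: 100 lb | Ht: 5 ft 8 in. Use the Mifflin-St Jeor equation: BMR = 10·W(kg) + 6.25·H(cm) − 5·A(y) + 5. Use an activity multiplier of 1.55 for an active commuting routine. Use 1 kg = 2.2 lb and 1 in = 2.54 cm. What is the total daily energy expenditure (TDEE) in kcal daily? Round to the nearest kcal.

Convert to metric: weight = 100 ÷ 2.2 = 45.4545 kg; height = (5×12 + 8) × 2.54 = 68 × 2.54 = 172.72 cm.
Mifflin-St Jeor (male): BMR = 10(45.4545) + 6.25(172.72) − 5(54) + 5 = 454.5455 + 1079.5 − 270 + 5 = 1269.0455 kcal/day.
TEE = BMR × activity factor = 1269.0455 × 1.55 = 1967.0205 kcal/day.

1967 kcal daily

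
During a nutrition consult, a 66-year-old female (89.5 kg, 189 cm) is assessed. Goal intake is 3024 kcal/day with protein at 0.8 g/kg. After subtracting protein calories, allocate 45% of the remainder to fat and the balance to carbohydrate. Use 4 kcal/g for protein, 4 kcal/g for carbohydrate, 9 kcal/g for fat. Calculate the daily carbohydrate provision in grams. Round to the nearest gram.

Protein = 0.8 × 89.5 = 71.6 g → 71.6 × 4 = 286.4 kcal.
Non-protein calories = 3024 − 286.4 = 2737.6 kcal.
Fat: 45% × 2737.6 = 1231.92 kcal; carbohydrate: 1505.68 kcal.
Carbohydrate: 1505.68 kcal ÷ 4 kcal/g = 376.42 g.

376 g/day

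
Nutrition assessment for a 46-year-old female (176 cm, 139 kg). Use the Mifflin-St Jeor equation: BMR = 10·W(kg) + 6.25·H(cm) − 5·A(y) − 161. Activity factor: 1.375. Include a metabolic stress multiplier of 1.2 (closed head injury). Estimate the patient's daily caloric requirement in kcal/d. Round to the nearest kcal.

3463 kcal/d

Mifflin-St Jeor (female): BMR = 10(139) + 6.25(176) − 5(46) − 161 = 1390 + 1100 − 230 − 161 = 2099 kcal/day.
TEE = BMR × activity factor = 2099 × 1.375 = 2886.125 kcal/day.
Apply stress factor: 2886.125 × 1.2 = 3463.35 kcal/day.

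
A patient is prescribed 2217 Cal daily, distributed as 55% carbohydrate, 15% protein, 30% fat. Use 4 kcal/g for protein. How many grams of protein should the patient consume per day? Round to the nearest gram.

83 g/day

Protein energy = 15% × 2217 = 332.55 kcal.
At 4 kcal/g: 332.55 ÷ 4 = 83.1375 g.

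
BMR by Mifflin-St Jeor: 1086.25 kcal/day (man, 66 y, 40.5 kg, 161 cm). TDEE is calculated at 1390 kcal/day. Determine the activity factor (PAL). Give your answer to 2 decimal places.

Activity factor = TEE ÷ BMR = 1390 ÷ 1086.25 = 1.28.

1.28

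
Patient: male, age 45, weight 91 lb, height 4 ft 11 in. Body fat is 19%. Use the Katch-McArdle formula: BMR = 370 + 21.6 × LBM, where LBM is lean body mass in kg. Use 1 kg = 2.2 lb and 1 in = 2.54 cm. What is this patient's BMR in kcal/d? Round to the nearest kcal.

Convert to metric: weight = 91 ÷ 2.2 = 41.3636 kg; height = (4×12 + 11) × 2.54 = 59 × 2.54 = 149.86 cm.
LBM = 41.3636 × (1 − 0.19) = 33.5045 kg. Katch-McArdle: BMR = 370 + 21.6 × 33.5045 = 1093.6982 kcal/day.

1094 kcal/d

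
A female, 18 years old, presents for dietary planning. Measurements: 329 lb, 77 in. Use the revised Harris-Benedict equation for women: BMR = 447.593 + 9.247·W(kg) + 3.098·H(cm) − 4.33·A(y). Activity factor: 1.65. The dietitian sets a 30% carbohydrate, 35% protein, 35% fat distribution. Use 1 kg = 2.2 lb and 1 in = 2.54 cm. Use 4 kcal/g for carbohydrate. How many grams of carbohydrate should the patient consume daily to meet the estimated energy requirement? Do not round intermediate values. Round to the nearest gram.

Convert to metric: weight = 329 ÷ 2.2 = 149.5455 kg; height = 77 × 2.54 = 195.58 cm.
Harris-Benedict: BMR = 447.593 + 9.247(149.5455) + 3.098(195.58) − 4.33(18) = 2358.4067 kcal/day.
TEE = 2358.4067 × 1.65 = 3891.371 kcal/day.
Carbohydrate energy = 30% × 3891.371 = 1167.4113 kcal.
Carbohydrate = 1167.4113 ÷ 4 kcal/g = 291.8528 g.

292 g/day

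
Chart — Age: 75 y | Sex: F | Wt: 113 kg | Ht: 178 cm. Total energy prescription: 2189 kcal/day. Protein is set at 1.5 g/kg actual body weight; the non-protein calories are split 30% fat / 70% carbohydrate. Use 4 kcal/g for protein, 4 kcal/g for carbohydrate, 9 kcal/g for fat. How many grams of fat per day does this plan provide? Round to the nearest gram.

50 g/day

Protein = 1.5 × 113 = 169.5 g → 169.5 × 4 = 678 kcal.
Non-protein calories = 2189 − 678 = 1511 kcal.
Fat: 30% × 1511 = 453.3 kcal; carbohydrate: 1057.7 kcal.
Fat: 453.3 kcal ÷ 9 kcal/g = 50.3667 g.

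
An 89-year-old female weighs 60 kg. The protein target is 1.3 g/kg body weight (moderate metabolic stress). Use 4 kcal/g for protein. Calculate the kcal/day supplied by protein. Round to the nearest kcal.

312 kcal/day

Protein = 1.3 g/kg × 60 kg = 78 g/day.
Protein energy = 78 g × 4 kcal/g = 312 kcal/day.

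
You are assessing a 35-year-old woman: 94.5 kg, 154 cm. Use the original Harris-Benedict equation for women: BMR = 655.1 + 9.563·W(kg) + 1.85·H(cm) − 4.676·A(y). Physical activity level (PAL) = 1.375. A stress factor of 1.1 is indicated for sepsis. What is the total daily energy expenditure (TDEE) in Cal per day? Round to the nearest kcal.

Harris-Benedict: BMR = 655.1 + 9.563(94.5) + 1.85(154) − 4.676(35) = 1680.0435 kcal/day.
TEE = BMR × activity factor = 1680.0435 × 1.375 = 2310.0598 kcal/day.
Apply stress factor: 2310.0598 × 1.1 = 2541.0658 kcal/day.

2541 Cal per day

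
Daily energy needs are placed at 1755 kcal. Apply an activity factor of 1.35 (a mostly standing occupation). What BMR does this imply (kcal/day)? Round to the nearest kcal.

BMR = TEE ÷ activity factor = 1755 ÷ 1.35 = 1300 kcal/day.

1300 kcal/day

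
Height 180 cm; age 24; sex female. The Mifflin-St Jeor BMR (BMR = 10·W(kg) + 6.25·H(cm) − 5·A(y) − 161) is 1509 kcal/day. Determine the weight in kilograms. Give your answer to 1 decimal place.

66.5 kg

1509 = 10·W + 6.25(180) − 5(24) − 161
10·W = 1509 − 844 = 665, so W = 66.5 kg.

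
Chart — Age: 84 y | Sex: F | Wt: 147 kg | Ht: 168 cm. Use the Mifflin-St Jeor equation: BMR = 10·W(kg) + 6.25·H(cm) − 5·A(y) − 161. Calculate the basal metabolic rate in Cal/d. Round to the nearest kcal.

Mifflin-St Jeor (female): BMR = 10(147) + 6.25(168) − 5(84) − 161 = 1470 + 1050 − 420 − 161 = 1939 kcal/day.

1939 Cal/d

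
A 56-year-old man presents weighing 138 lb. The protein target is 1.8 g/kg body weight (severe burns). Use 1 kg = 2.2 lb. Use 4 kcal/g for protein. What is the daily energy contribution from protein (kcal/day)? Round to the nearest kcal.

Weight in kg = 138 ÷ 2.2 = 62.7273 kg.
Protein = 1.8 g/kg × 62.7273 kg = 112.9091 g/day.
Protein energy = 112.9091 g × 4 kcal/g = 451.6364 kcal/day.

452 kcal/day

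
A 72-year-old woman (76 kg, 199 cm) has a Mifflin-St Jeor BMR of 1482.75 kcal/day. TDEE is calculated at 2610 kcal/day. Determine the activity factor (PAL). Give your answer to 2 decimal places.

Activity factor = TEE ÷ BMR = 2610 ÷ 1482.75 = 1.76.

1.76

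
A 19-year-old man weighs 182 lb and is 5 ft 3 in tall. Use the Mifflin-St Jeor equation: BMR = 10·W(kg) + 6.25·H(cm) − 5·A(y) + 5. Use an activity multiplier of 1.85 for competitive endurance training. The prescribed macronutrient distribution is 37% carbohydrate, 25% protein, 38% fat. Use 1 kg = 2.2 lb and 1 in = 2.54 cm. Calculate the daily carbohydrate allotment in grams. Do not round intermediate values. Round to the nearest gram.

Convert to metric: weight = 182 ÷ 2.2 = 82.7273 kg; height = (5×12 + 3) × 2.54 = 63 × 2.54 = 160.02 cm.
Mifflin-St Jeor (male): BMR = 10(82.7273) + 6.25(160.02) − 5(19) + 5 = 827.2727 + 1000.125 − 95 + 5 = 1737.3977 kcal/day.
TEE = 1737.3977 × 1.85 = 3214.1858 kcal/day.
Carbohydrate energy = 37% × 3214.1858 = 1189.2487 kcal.
Carbohydrate = 1189.2487 ÷ 4 kcal/g = 297.3122 g.

297 g/day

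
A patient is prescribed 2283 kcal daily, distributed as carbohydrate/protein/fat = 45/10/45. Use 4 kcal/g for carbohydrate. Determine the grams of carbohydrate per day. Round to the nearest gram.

257 g/day

Carbohydrate energy = 45% × 2283 = 1027.35 kcal.
At 4 kcal/g: 1027.35 ÷ 4 = 256.8375 g.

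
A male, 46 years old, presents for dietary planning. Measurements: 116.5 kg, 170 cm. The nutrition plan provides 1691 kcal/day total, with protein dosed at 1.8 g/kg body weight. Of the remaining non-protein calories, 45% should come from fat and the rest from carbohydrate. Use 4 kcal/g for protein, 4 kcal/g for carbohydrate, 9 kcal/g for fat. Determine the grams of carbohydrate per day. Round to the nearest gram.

Protein = 1.8 × 116.5 = 209.7 g → 209.7 × 4 = 838.8 kcal.
Non-protein calories = 1691 − 838.8 = 852.2 kcal.
Fat: 45% × 852.2 = 383.49 kcal; carbohydrate: 468.71 kcal.
Carbohydrate: 468.71 kcal ÷ 4 kcal/g = 117.1775 g.

117 g/day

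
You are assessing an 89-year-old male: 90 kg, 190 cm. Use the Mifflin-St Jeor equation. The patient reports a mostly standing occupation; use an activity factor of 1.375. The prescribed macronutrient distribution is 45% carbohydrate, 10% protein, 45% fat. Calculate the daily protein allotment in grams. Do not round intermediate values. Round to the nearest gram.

Mifflin-St Jeor (male): BMR = 10(90) + 6.25(190) − 5(89) + 5 = 900 + 1187.5 − 445 + 5 = 1647.5 kcal/day.
TEE = 1647.5 × 1.375 = 2265.3125 kcal/day.
Protein energy = 10% × 2265.3125 = 226.5313 kcal.
Protein = 226.5313 ÷ 4 kcal/g = 56.6328 g.

57 g/day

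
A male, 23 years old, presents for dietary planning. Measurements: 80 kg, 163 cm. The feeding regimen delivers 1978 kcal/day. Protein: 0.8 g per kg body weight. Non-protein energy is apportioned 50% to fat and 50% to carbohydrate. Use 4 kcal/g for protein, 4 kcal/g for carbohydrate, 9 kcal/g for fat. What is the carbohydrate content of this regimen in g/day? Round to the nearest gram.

215 g/day

Protein = 0.8 × 80 = 64 g → 64 × 4 = 256 kcal.
Non-protein calories = 1978 − 256 = 1722 kcal.
Fat: 50% × 1722 = 861 kcal; carbohydrate: 861 kcal.
Carbohydrate: 861 kcal ÷ 4 kcal/g = 215.25 g.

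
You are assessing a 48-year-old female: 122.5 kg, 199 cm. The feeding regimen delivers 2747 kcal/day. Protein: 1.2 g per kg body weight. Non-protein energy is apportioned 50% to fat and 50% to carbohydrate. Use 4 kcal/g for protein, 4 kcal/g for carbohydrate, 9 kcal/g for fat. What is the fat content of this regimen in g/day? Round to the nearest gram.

120 g/day

Protein = 1.2 × 122.5 = 147 g → 147 × 4 = 588 kcal.
Non-protein calories = 2747 − 588 = 2159 kcal.
Fat: 50% × 2159 = 1079.5 kcal; carbohydrate: 1079.5 kcal.
Fat: 1079.5 kcal ÷ 9 kcal/g = 119.9444 g.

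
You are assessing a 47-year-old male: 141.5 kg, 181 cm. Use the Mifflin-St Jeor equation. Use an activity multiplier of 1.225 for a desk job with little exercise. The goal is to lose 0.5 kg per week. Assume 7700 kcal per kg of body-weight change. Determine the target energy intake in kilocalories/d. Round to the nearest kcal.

Mifflin-St Jeor (male): BMR = 10(141.5) + 6.25(181) − 5(47) + 5 = 1415 + 1131.25 − 235 + 5 = 2316.25 kcal/day.
TEE = 2316.25 × 1.225 = 2837.4063 kcal/day.
Required daily deficit = 0.5 × 7700 ÷ 7 = 550 kcal/day.
Target intake = 2837.4063 − 550 = 2287.4063 kcal/day.

2287 kilocalories/d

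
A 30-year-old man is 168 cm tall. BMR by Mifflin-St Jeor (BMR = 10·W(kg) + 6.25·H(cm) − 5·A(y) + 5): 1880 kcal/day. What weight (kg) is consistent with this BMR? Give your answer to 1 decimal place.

97.5 kg

1880 = 10·W + 6.25(168) − 5(30) + 5
10·W = 1880 − 905 = 975, so W = 97.5 kg.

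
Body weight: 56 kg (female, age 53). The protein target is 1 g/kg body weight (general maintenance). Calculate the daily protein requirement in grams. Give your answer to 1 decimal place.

56.0 g/day

Protein = 1 g/kg × 56 kg = 56 g/day.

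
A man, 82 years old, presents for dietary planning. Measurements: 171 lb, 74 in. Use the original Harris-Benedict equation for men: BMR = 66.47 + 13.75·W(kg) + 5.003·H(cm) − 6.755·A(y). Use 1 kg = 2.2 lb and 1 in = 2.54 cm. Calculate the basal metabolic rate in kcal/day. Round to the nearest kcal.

Convert to metric: weight = 171 ÷ 2.2 = 77.7273 kg; height = 74 × 2.54 = 187.96 cm.
Harris-Benedict: BMR = 66.47 + 13.75(77.7273) + 5.003(187.96) − 6.755(82) = 1521.6739 kcal/day.

1522 kcal/day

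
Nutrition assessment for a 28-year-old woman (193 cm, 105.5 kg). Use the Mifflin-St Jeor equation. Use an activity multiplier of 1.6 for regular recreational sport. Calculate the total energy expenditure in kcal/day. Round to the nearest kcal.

Mifflin-St Jeor (female): BMR = 10(105.5) + 6.25(193) − 5(28) − 161 = 1055 + 1206.25 − 140 − 161 = 1960.25 kcal/day.
TEE = BMR × activity factor = 1960.25 × 1.6 = 3136.4 kcal/day.

3136 kcal/day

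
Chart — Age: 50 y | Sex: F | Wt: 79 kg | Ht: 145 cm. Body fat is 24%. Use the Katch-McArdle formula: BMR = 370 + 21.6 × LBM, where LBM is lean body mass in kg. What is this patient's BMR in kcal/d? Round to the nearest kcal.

1667 kcal/d

LBM = 79 × (1 − 0.24) = 60.04 kg. Katch-McArdle: BMR = 370 + 21.6 × 60.04 = 1666.864 kcal/day.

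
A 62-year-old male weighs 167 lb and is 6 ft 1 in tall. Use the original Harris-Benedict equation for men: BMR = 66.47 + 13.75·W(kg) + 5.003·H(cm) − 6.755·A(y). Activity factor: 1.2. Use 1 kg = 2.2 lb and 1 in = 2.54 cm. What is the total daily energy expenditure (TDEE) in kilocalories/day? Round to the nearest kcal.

1943 kilocalories/day

Convert to metric: weight = 167 ÷ 2.2 = 75.9091 kg; height = (6×12 + 1) × 2.54 = 73 × 2.54 = 185.42 cm.
Harris-Benedict: BMR = 66.47 + 13.75(75.9091) + 5.003(185.42) − 6.755(62) = 1619.0663 kcal/day.
TEE = BMR × activity factor = 1619.0663 × 1.2 = 1942.8795 kcal/day.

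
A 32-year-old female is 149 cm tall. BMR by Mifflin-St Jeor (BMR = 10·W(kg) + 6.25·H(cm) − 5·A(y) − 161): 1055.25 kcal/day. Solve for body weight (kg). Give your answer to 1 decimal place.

1055.25 = 10·W + 6.25(149) − 5(32) − 161
10·W = 1055.25 − 610.25 = 445, so W = 44.5 kg.

44.5 kg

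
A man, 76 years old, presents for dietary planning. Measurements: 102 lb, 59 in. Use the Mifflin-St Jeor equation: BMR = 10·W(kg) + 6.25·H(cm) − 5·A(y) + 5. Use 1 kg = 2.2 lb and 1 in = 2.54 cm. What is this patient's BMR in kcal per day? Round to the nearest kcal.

Convert to metric: weight = 102 ÷ 2.2 = 46.3636 kg; height = 59 × 2.54 = 149.86 cm.
Mifflin-St Jeor (male): BMR = 10(46.3636) + 6.25(149.86) − 5(76) + 5 = 463.6364 + 936.625 − 380 + 5 = 1025.2614 kcal/day.

1025 kcal per day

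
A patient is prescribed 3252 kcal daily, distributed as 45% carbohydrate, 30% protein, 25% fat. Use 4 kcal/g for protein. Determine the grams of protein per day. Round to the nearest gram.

244 g/day

Protein energy = 30% × 3252 = 975.6 kcal.
At 4 kcal/g: 975.6 ÷ 4 = 243.9 g.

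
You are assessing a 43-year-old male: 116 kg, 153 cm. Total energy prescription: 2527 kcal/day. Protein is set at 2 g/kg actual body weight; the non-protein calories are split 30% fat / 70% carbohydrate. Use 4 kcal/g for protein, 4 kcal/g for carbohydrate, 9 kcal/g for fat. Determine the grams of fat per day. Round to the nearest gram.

53 g/day

Protein = 2 × 116 = 232 g → 232 × 4 = 928 kcal.
Non-protein calories = 2527 − 928 = 1599 kcal.
Fat: 30% × 1599 = 479.7 kcal; carbohydrate: 1119.3 kcal.
Fat: 479.7 kcal ÷ 9 kcal/g = 53.3 g.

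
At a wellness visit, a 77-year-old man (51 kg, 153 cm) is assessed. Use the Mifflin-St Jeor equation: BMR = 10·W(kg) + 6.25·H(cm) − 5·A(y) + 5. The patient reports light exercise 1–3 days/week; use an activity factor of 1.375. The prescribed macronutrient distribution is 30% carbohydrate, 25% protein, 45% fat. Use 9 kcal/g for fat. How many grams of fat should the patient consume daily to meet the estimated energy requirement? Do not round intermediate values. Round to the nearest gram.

75 g/day

Mifflin-St Jeor (male): BMR = 10(51) + 6.25(153) − 5(77) + 5 = 510 + 956.25 − 385 + 5 = 1086.25 kcal/day.
TEE = 1086.25 × 1.375 = 1493.5938 kcal/day.
Fat energy = 45% × 1493.5938 = 672.1172 kcal.
Fat = 672.1172 ÷ 9 kcal/g = 74.6797 g.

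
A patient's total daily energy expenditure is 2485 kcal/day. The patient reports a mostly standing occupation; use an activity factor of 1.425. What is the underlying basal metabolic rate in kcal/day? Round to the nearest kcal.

BMR = TEE ÷ activity factor = 2485 ÷ 1.425 = 1743.8596 kcal/day.

1744 kcal/day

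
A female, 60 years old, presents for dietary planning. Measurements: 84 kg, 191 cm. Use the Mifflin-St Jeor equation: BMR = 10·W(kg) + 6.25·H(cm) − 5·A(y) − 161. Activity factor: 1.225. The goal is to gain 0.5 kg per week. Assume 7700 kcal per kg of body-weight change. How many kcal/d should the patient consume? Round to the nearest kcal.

Mifflin-St Jeor (female): BMR = 10(84) + 6.25(191) − 5(60) − 161 = 840 + 1193.75 − 300 − 161 = 1572.75 kcal/day.
TEE = 1572.75 × 1.225 = 1926.6188 kcal/day.
Required daily surplus = 0.5 × 7700 ÷ 7 = 550 kcal/day.
Target intake = 1926.6188 + 550 = 2476.6188 kcal/day.

2477 kcal/d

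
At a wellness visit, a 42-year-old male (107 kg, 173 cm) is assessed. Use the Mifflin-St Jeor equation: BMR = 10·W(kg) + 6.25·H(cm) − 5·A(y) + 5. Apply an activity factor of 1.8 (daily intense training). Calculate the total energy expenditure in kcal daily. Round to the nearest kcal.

Mifflin-St Jeor (male): BMR = 10(107) + 6.25(173) − 5(42) + 5 = 1070 + 1081.25 − 210 + 5 = 1946.25 kcal/day.
TEE = BMR × activity factor = 1946.25 × 1.8 = 3503.25 kcal/day.

3503 kcal daily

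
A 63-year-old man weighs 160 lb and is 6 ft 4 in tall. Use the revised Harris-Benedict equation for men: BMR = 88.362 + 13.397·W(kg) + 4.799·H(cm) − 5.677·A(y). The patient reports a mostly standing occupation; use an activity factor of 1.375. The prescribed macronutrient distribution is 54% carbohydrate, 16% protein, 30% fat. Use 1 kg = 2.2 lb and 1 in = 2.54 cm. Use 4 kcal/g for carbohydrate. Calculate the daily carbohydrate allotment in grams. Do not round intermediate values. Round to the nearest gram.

Convert to metric: weight = 160 ÷ 2.2 = 72.7273 kg; height = (6×12 + 4) × 2.54 = 76 × 2.54 = 193.04 cm.
Harris-Benedict: BMR = 88.362 + 13.397(72.7273) + 4.799(193.04) − 5.677(63) = 1631.4372 kcal/day.
TEE = 1631.4372 × 1.375 = 2243.2262 kcal/day.
Carbohydrate energy = 54% × 2243.2262 = 1211.3421 kcal.
Carbohydrate = 1211.3421 ÷ 4 kcal/g = 302.8355 g.

303 g/day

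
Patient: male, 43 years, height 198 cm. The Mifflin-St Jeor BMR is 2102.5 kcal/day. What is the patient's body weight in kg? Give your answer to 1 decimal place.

107.5 kg

2102.5 = 10·W + 6.25(198) − 5(43) + 5
10·W = 2102.5 − 1027.5 = 1075, so W = 107.5 kg.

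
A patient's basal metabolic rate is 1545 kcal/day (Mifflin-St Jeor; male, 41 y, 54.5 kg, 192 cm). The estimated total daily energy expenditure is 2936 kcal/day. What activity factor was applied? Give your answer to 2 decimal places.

Activity factor = TEE ÷ BMR = 2936 ÷ 1545 = 1.9.

1.90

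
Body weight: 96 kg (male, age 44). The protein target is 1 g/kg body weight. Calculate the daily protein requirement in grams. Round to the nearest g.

Protein = 1 g/kg × 96 kg = 96 g/day.

96 g/day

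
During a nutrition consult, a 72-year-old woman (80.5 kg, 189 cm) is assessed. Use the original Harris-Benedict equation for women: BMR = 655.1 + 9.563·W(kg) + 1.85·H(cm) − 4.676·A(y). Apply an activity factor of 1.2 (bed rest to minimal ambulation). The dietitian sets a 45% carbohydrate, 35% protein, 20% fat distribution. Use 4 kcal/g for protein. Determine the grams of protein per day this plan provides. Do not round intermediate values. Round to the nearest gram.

Harris-Benedict: BMR = 655.1 + 9.563(80.5) + 1.85(189) − 4.676(72) = 1437.8995 kcal/day.
TEE = 1437.8995 × 1.2 = 1725.4794 kcal/day.
Protein energy = 35% × 1725.4794 = 603.9178 kcal.
Protein = 603.9178 ÷ 4 kcal/g = 150.9794 g.

151 g/day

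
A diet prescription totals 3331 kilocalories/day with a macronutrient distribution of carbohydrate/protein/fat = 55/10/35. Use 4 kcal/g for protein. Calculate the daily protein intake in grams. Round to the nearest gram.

83 g/day

Protein energy = 10% × 3331 = 333.1 kcal.
At 4 kcal/g: 333.1 ÷ 4 = 83.275 g.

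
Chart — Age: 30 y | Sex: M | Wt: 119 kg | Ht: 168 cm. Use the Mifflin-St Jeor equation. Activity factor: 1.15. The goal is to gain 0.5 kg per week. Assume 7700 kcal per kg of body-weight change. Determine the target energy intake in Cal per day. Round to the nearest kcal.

Mifflin-St Jeor (male): BMR = 10(119) + 6.25(168) − 5(30) + 5 = 1190 + 1050 − 150 + 5 = 2095 kcal/day.
TEE = 2095 × 1.15 = 2409.25 kcal/day.
Required daily surplus = 0.5 × 7700 ÷ 7 = 550 kcal/day.
Target intake = 2409.25 + 550 = 2959.25 kcal/day.

2959 Cal per day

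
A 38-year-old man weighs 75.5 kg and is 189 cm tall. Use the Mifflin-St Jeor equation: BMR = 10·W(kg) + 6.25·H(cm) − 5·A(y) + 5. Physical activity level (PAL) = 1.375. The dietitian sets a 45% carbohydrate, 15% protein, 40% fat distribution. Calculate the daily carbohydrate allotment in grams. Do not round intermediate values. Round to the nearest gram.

Mifflin-St Jeor (male): BMR = 10(75.5) + 6.25(189) − 5(38) + 5 = 755 + 1181.25 − 190 + 5 = 1751.25 kcal/day.
TEE = 1751.25 × 1.375 = 2407.9688 kcal/day.
Carbohydrate energy = 45% × 2407.9688 = 1083.5859 kcal.
Carbohydrate = 1083.5859 ÷ 4 kcal/g = 270.8965 g.

271 g/day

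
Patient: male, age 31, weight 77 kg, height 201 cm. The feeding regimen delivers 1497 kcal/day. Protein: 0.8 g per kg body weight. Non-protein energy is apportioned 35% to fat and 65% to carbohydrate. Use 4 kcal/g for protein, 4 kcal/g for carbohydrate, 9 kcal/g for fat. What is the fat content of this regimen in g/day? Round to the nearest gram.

Protein = 0.8 × 77 = 61.6 g → 61.6 × 4 = 246.4 kcal.
Non-protein calories = 1497 − 246.4 = 1250.6 kcal.
Fat: 35% × 1250.6 = 437.71 kcal; carbohydrate: 812.89 kcal.
Fat: 437.71 kcal ÷ 9 kcal/g = 48.6344 g.

49 g/day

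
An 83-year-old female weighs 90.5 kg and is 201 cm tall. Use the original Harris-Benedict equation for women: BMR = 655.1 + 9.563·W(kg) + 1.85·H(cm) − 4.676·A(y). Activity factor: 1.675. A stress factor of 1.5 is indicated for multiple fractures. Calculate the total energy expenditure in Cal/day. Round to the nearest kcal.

3780 Cal/day

Harris-Benedict: BMR = 655.1 + 9.563(90.5) + 1.85(201) − 4.676(83) = 1504.2935 kcal/day.
TEE = BMR × activity factor = 1504.2935 × 1.675 = 2519.6916 kcal/day.
Apply stress factor: 2519.6916 × 1.5 = 3779.5374 kcal/day.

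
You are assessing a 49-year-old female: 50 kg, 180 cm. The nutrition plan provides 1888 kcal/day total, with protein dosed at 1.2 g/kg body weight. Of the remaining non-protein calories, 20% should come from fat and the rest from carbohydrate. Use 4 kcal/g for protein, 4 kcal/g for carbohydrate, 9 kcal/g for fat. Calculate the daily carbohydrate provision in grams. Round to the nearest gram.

330 g/day

Protein = 1.2 × 50 = 60 g → 60 × 4 = 240 kcal.
Non-protein calories = 1888 − 240 = 1648 kcal.
Fat: 20% × 1648 = 329.6 kcal; carbohydrate: 1318.4 kcal.
Carbohydrate: 1318.4 kcal ÷ 4 kcal/g = 329.6 g.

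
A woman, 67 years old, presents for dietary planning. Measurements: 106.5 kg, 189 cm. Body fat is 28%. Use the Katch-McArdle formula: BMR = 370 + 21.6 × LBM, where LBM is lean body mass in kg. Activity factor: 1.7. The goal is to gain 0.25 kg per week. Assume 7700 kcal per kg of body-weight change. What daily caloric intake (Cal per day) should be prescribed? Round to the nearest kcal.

LBM = 106.5 × (1 − 0.28) = 76.68 kg. Katch-McArdle: BMR = 370 + 21.6 × 76.68 = 2026.288 kcal/day.
TEE = 2026.288 × 1.7 = 3444.6896 kcal/day.
Required daily surplus = 0.25 × 7700 ÷ 7 = 275 kcal/day.
Target intake = 3444.6896 + 275 = 3719.6896 kcal/day.

3720 Cal per day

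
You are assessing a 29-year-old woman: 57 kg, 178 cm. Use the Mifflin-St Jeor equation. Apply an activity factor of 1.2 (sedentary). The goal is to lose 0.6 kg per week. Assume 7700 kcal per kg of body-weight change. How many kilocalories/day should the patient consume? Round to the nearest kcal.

992 kilocalories/day

Mifflin-St Jeor (female): BMR = 10(57) + 6.25(178) − 5(29) − 161 = 570 + 1112.5 − 145 − 161 = 1376.5 kcal/day.
TEE = 1376.5 × 1.2 = 1651.8 kcal/day.
Required daily deficit = 0.6 × 7700 ÷ 7 = 660 kcal/day.
Target intake = 1651.8 − 660 = 991.8 kcal/day.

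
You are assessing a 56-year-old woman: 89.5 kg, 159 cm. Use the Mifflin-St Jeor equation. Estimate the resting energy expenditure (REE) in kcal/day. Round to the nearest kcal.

Mifflin-St Jeor (female): BMR = 10(89.5) + 6.25(159) − 5(56) − 161 = 895 + 993.75 − 280 − 161 = 1447.75 kcal/day.

1448 kcal/day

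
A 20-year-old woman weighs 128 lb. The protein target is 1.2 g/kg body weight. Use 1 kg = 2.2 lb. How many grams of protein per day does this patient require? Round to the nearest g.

70 g/day

Weight in kg = 128 ÷ 2.2 = 58.1818 kg.
Protein = 1.2 g/kg × 58.1818 kg = 69.8182 g/day.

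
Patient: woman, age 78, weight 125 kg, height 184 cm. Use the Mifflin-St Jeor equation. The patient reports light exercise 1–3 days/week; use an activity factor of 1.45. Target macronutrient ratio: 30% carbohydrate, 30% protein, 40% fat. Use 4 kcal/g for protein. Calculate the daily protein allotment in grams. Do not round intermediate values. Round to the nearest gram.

201 g/day

Mifflin-St Jeor (female): BMR = 10(125) + 6.25(184) − 5(78) − 161 = 1250 + 1150 − 390 − 161 = 1849 kcal/day.
TEE = 1849 × 1.45 = 2681.05 kcal/day.
Protein energy = 30% × 2681.05 = 804.315 kcal.
Protein = 804.315 ÷ 4 kcal/g = 201.0788 g.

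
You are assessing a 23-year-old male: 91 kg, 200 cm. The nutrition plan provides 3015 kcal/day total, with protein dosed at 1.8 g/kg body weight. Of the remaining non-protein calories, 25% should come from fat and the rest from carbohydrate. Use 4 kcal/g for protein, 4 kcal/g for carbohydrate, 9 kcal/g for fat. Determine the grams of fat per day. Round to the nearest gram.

66 g/day

Protein = 1.8 × 91 = 163.8 g → 163.8 × 4 = 655.2 kcal.
Non-protein calories = 3015 − 655.2 = 2359.8 kcal.
Fat: 25% × 2359.8 = 589.95 kcal; carbohydrate: 1769.85 kcal.
Fat: 589.95 kcal ÷ 9 kcal/g = 65.55 g.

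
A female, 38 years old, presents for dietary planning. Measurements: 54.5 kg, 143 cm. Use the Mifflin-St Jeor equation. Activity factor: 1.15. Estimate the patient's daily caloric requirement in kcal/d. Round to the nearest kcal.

1251 kcal/d

Mifflin-St Jeor (female): BMR = 10(54.5) + 6.25(143) − 5(38) − 161 = 545 + 893.75 − 190 − 161 = 1087.75 kcal/day.
TEE = BMR × activity factor = 1087.75 × 1.15 = 1250.9125 kcal/day.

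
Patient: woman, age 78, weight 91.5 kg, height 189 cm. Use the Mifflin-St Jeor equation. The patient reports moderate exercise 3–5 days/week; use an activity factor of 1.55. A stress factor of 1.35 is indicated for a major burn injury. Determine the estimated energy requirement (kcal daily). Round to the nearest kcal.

3233 kcal daily

Mifflin-St Jeor (female): BMR = 10(91.5) + 6.25(189) − 5(78) − 161 = 915 + 1181.25 − 390 − 161 = 1545.25 kcal/day.
TEE = BMR × activity factor = 1545.25 × 1.55 = 2395.1375 kcal/day.
Apply stress factor: 2395.1375 × 1.35 = 3233.4356 kcal/day.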